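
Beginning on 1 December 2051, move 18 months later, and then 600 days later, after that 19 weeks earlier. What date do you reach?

September 11, 2054

Counting forward 18 months from December 1, 2051:
month 12 + 18 = 30, which is month 6 of year 2053 → June 2053.
Day 1 is valid in June, giving June 1, 2053.
Adding 600 days from June 1, 2053:
June has 30 days, so 30 − 1 = 29 days remain after June 1, 2053; 600 − 29 = 571 left.
July 2053 has 31 days: 571 − 31 = 540 left.
August 2053 has 31 days: 540 − 31 = 509 left.
September 2053 has 30 days: 509 − 30 = 479 left.
October 2053 has 31 days: 479 − 31 = 448 left.
November 2053 has 30 days: 448 − 30 = 418 left.
December 2053 has 31 days: 418 − 31 = 387 left.
January 2054 has 31 days: 387 − 31 = 356 left.
February 2054 has 28 days (2054 is not a leap year): 356 − 28 = 328 left.
March 2054 has 31 days: 328 − 31 = 297 left.
April 2054 has 30 days: 297 − 30 = 267 left.
May 2054 has 31 days: 267 − 31 = 236 left.
June 2054 has 30 days: 236 − 30 = 206 left.
July 2054 has 31 days: 206 − 31 = 175 left.
August 2054 has 31 days: 175 − 31 = 144 left.
September 2054 has 30 days: 144 − 30 = 114 left.
October 2054 has 31 days: 114 − 31 = 83 left.
November 2054 has 30 days: 83 − 30 = 53 left.
December 2054 has 31 days: 53 − 31 = 22 left.
22 days into January 2055 → January 22, 2055.
Going back 19 weeks (= 133 days) from January 22, 2055:
Going back 22 days from January 22, 2055 reaches the end of the previous month; 133 − 22 = 111 left.
December 2054 has 31 days: 111 − 31 = 80 left.
November 2054 has 30 days: 80 − 30 = 50 left.
October 2054 has 31 days: 50 − 31 = 19 left.
September 2054 has 30 days; 30 − 19 = 11 → September 11, 2054.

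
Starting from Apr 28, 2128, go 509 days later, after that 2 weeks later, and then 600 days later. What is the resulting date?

Advancing 509 days from April 28, 2128:
April has 30 days, so 30 − 28 = 2 days remain after April 28, 2128; 509 − 2 = 507 left.
May 2128 has 31 days: 507 − 31 = 476 left.
June 2128 has 30 days: 476 − 30 = 446 left.
July 2128 has 31 days: 446 − 31 = 415 left.
August 2128 has 31 days: 415 − 31 = 384 left.
September 2128 has 30 days: 384 − 30 = 354 left.
October 2128 has 31 days: 354 − 31 = 323 left.
November 2128 has 30 days: 323 − 30 = 293 left.
December 2128 has 31 days: 293 − 31 = 262 left.
January 2129 has 31 days: 262 − 31 = 231 left.
February 2129 has 28 days (2129 is not a leap year): 231 − 28 = 203 left.
March 2129 has 31 days: 203 − 31 = 172 left.
April 2129 has 30 days: 172 − 30 = 142 left.
May 2129 has 31 days: 142 − 31 = 111 left.
June 2129 has 30 days: 111 − 30 = 81 left.
July 2129 has 31 days: 81 − 31 = 50 left.
August 2129 has 31 days: 50 − 31 = 19 left.
19 days into September 2129 → September 19, 2129.
Adding 2 weeks (= 14 days) from September 19, 2129:
September has 30 days, so 30 − 19 = 11 days remain after September 19, 2129; 14 − 11 = 3 left.
3 days into October 2129 → October 3, 2129.
Counting forward 600 days from October 3, 2129:
October has 31 days, so 31 − 3 = 28 days remain after October 3, 2129; 600 − 28 = 572 left.
November 2129 has 30 days: 572 − 30 = 542 left.
December 2129 has 31 days: 542 − 31 = 511 left.
January 2130 has 31 days: 511 − 31 = 480 left.
February 2130 has 28 days (2130 is not a leap year): 480 − 28 = 452 left.
March 2130 has 31 days: 452 − 31 = 421 left.
April 2130 has 30 days: 421 − 30 = 391 left.
May 2130 has 31 days: 391 − 31 = 360 left.
June 2130 has 30 days: 360 − 30 = 330 left.
July 2130 has 31 days: 330 − 31 = 299 left.
August 2130 has 31 days: 299 − 31 = 268 left.
September 2130 has 30 days: 268 − 30 = 238 left.
October 2130 has 31 days: 238 − 31 = 207 left.
November 2130 has 30 days: 207 − 30 = 177 left.
December 2130 has 31 days: 177 − 31 = 146 left.
January 2131 has 31 days: 146 − 31 = 115 left.
February 2131 has 28 days (2131 is not a leap year): 115 − 28 = 87 left.
March 2131 has 31 days: 87 − 31 = 56 left.
April 2131 has 30 days: 56 − 30 = 26 left.
26 days into May 2131 → May 26, 2131.

May 26, 2131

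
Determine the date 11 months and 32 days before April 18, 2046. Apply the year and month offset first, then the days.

April 16, 2045

Subtracting 11 months and 32 days from April 18, 2046: first the month/year part, then the days.
month 4 − 11 = -7, which is month 5 of year 2045 → May 2045.
Day 18 is valid in May, giving May 18, 2045.
Now subtract 32 days from May 18, 2045.
Going back 18 days from May 18, 2045 reaches the end of the previous month; 32 − 18 = 14 left.
April 2045 has 30 days; 30 − 14 = 16 → April 16, 2045.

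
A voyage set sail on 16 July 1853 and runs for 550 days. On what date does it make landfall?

Advancing 550 days from July 16, 1853.
July has 31 days, so 31 − 16 = 15 days remain after July 16, 1853; 550 − 15 = 535 left.
August 1853 has 31 days: 535 − 31 = 504 left.
September 1853 has 30 days: 504 − 30 = 474 left.
October 1853 has 31 days: 474 − 31 = 443 left.
November 1853 has 30 days: 443 − 30 = 413 left.
December 1853 has 31 days: 413 − 31 = 382 left.
January 1854 has 31 days: 382 − 31 = 351 left.
February 1854 has 28 days (1854 is not a leap year): 351 − 28 = 323 left.
March 1854 has 31 days: 323 − 31 = 292 left.
April 1854 has 30 days: 292 − 30 = 262 left.
May 1854 has 31 days: 262 − 31 = 231 left.
June 1854 has 30 days: 231 − 30 = 201 left.
July 1854 has 31 days: 201 − 31 = 170 left.
August 1854 has 31 days: 170 − 31 = 139 left.
September 1854 has 30 days: 139 − 30 = 109 left.
October 1854 has 31 days: 109 − 31 = 78 left.
November 1854 has 30 days: 78 − 30 = 48 left.
December 1854 has 31 days: 48 − 31 = 17 left.
17 days into January 1855 → January 17, 1855.

January 17, 1855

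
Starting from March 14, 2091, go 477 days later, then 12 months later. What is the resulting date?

Counting forward 477 days from March 14, 2091:
March has 31 days, so 31 − 14 = 17 days remain after March 14, 2091; 477 − 17 = 460 left.
April 2091 has 30 days: 460 − 30 = 430 left.
May 2091 has 31 days: 430 − 31 = 399 left.
June 2091 has 30 days: 399 − 30 = 369 left.
July 2091 has 31 days: 369 − 31 = 338 left.
August 2091 has 31 days: 338 − 31 = 307 left.
September 2091 has 30 days: 307 − 30 = 277 left.
October 2091 has 31 days: 277 − 31 = 246 left.
November 2091 has 30 days: 246 − 30 = 216 left.
December 2091 has 31 days: 216 − 31 = 185 left.
January 2092 has 31 days: 185 − 31 = 154 left.
February 2092 has 29 days (2092 is a leap year): 154 − 29 = 125 left.
March 2092 has 31 days: 125 − 31 = 94 left.
April 2092 has 30 days: 94 − 30 = 64 left.
May 2092 has 31 days: 64 − 31 = 33 left.
June 2092 has 30 days: 33 − 30 = 3 left.
3 days into July 2092 → July 3, 2092.
Counting forward 12 months from July 3, 2092:
month 7 + 12 = 19, which is month 7 of year 2093 → July 2093.
Day 3 is valid in July, giving July 3, 2093.

July 3, 2093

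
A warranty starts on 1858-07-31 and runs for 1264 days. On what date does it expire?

January 15, 1862

Adding 1264 days from July 31, 1858.
July has 31 days, so 31 − 31 = 0 days remain after July 31, 1858; 1264 − 0 = 1264 left.
August 1858 has 31 days: 1264 − 31 = 1233 left.
September 1858 has 30 days: 1233 − 30 = 1203 left.
October 1858 has 31 days: 1203 − 31 = 1172 left.
November 1858 has 30 days: 1172 − 30 = 1142 left.
December 1858 has 31 days: 1142 − 31 = 1111 left.
January 1859 has 31 days: 1111 − 31 = 1080 left.
February 1859 has 28 days (1859 is not a leap year): 1080 − 28 = 1052 left.
March 1859 has 31 days: 1052 − 31 = 1021 left.
April 1859 has 30 days: 1021 − 30 = 991 left.
May 1859 has 31 days: 991 − 31 = 960 left.
June 1859 has 30 days: 960 − 30 = 930 left.
July 1859 has 31 days: 930 − 31 = 899 left.
August 1859 has 31 days: 899 − 31 = 868 left.
September 1859 has 30 days: 868 − 30 = 838 left.
October 1859 has 31 days: 838 − 31 = 807 left.
November 1859 has 30 days: 807 − 30 = 777 left.
December 1859 has 31 days: 777 − 31 = 746 left.
January 1860 has 31 days: 746 − 31 = 715 left.
February 1860 has 29 days (1860 is a leap year): 715 − 29 = 686 left.
March 1860 has 31 days: 686 − 31 = 655 left.
April 1860 has 30 days: 655 − 30 = 625 left.
May 1860 has 31 days: 625 − 31 = 594 left.
June 1860 has 30 days: 594 − 30 = 564 left.
July 1860 has 31 days: 564 − 31 = 533 left.
August 1860 has 31 days: 533 − 31 = 502 left.
September 1860 has 30 days: 502 − 30 = 472 left.
October 1860 has 31 days: 472 − 31 = 441 left.
November 1860 has 30 days: 441 − 30 = 411 left.
December 1860 has 31 days: 411 − 31 = 380 left.
January 1861 has 31 days: 380 − 31 = 349 left.
February 1861 has 28 days (1861 is not a leap year): 349 − 28 = 321 left.
March 1861 has 31 days: 321 − 31 = 290 left.
April 1861 has 30 days: 290 − 30 = 260 left.
May 1861 has 31 days: 260 − 31 = 229 left.
June 1861 has 30 days: 229 − 30 = 199 left.
July 1861 has 31 days: 199 − 31 = 168 left.
August 1861 has 31 days: 168 − 31 = 137 left.
September 1861 has 30 days: 137 − 30 = 107 left.
October 1861 has 31 days: 107 − 31 = 76 left.
November 1861 has 30 days: 76 − 30 = 46 left.
December 1861 has 31 days: 46 − 31 = 15 left.
15 days into January 1862 → January 15, 1862.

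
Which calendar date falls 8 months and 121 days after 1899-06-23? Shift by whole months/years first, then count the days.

June 24, 1900

Advancing 8 months and 121 days from June 23, 1899: first the month/year part, then the days.
month 6 + 8 = 14, which is month 2 of year 1900 → February 1900.
Day 23 is valid in February, giving February 23, 1900.
Now add 121 days from February 23, 1900.
February has 28 days, so 28 − 23 = 5 days remain after February 23, 1900; 121 − 5 = 116 left.
March 1900 has 31 days: 116 − 31 = 85 left.
April 1900 has 30 days: 85 − 30 = 55 left.
May 1900 has 31 days: 55 − 31 = 24 left.
24 days into June 1900 → June 24, 1900.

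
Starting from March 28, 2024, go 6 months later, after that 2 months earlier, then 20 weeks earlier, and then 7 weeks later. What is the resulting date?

Counting forward 6 months from March 28, 2024:
month 3 + 6 = 9 → September 2024.
Day 28 is valid in September, giving September 28, 2024.
Going back 2 months from September 28, 2024:
month 9 − 2 = 7 → July 2024.
Day 28 is valid in July, giving July 28, 2024.
Subtracting 20 weeks (= 140 days) from July 28, 2024:
Going back 28 days from July 28, 2024 reaches the end of the previous month; 140 − 28 = 112 left.
June 2024 has 30 days: 112 − 30 = 82 left.
May 2024 has 31 days: 82 − 31 = 51 left.
April 2024 has 30 days: 51 − 30 = 21 left.
March 2024 has 31 days; 31 − 21 = 10 → March 10, 2024.
Counting forward 7 weeks (= 49 days) from March 10, 2024:
March has 31 days, so 31 − 10 = 21 days remain after March 10, 2024; 49 − 21 = 28 left.
28 days into April 2024 → April 28, 2024.

April 28, 2024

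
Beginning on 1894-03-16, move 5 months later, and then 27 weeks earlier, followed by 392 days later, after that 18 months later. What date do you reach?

September 7, 1896

Counting forward 5 months from March 16, 1894:
month 3 + 5 = 8 → August 1894.
Day 16 is valid in August, giving August 16, 1894.
Counting back 27 weeks (= 189 days) from August 16, 1894:
Going back 16 days from August 16, 1894 reaches the end of the previous month; 189 − 16 = 173 left.
July 1894 has 31 days: 173 − 31 = 142 left.
June 1894 has 30 days: 142 − 30 = 112 left.
May 1894 has 31 days: 112 − 31 = 81 left.
April 1894 has 30 days: 81 − 30 = 51 left.
March 1894 has 31 days: 51 − 31 = 20 left.
February 1894 has 28 days; 28 − 20 = 8 → February 8, 1894.
Advancing 392 days from February 8, 1894:
February has 28 days, so 28 − 8 = 20 days remain after February 8, 1894; 392 − 20 = 372 left.
March 1894 has 31 days: 372 − 31 = 341 left.
April 1894 has 30 days: 341 − 30 = 311 left.
May 1894 has 31 days: 311 − 31 = 280 left.
June 1894 has 30 days: 280 − 30 = 250 left.
July 1894 has 31 days: 250 − 31 = 219 left.
August 1894 has 31 days: 219 − 31 = 188 left.
September 1894 has 30 days: 188 − 30 = 158 left.
October 1894 has 31 days: 158 − 31 = 127 left.
November 1894 has 30 days: 127 − 30 = 97 left.
December 1894 has 31 days: 97 − 31 = 66 left.
January 1895 has 31 days: 66 − 31 = 35 left.
February 1895 has 28 days (1895 is not a leap year): 35 − 28 = 7 left.
7 days into March 1895 → March 7, 1895.
Advancing 18 months from March 7, 1895:
month 3 + 18 = 21, which is month 9 of year 1896 → September 1896.
Day 7 is valid in September, giving September 7, 1896.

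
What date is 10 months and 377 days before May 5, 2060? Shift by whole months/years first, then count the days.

June 23, 2058

Counting back 10 months and 377 days from May 5, 2060: first the month/year part, then the days.
month 5 − 10 = -5, which is month 7 of year 2059 → July 2059.
Day 5 is valid in July, giving July 5, 2059.
Now subtract 377 days from July 5, 2059.
Going back 5 days from July 5, 2059 reaches the end of the previous month; 377 − 5 = 372 left.
June 2059 has 30 days: 372 − 30 = 342 left.
May 2059 has 31 days: 342 − 31 = 311 left.
April 2059 has 30 days: 311 − 30 = 281 left.
March 2059 has 31 days: 281 − 31 = 250 left.
February 2059 has 28 days (2059 is not a leap year): 250 − 28 = 222 left.
January 2059 has 31 days: 222 − 31 = 191 left.
December 2058 has 31 days: 191 − 31 = 160 left.
November 2058 has 30 days: 160 − 30 = 130 left.
October 2058 has 31 days: 130 − 31 = 99 left.
September 2058 has 30 days: 99 − 30 = 69 left.
August 2058 has 31 days: 69 − 31 = 38 left.
July 2058 has 31 days: 38 − 31 = 7 left.
June 2058 has 30 days; 30 − 7 = 23 → June 23, 2058.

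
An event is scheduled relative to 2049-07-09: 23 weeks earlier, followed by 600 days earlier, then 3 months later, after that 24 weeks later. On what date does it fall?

Going back 23 weeks (= 161 days) from July 9, 2049:
Going back 9 days from July 9, 2049 reaches the end of the previous month; 161 − 9 = 152 left.
June 2049 has 30 days: 152 − 30 = 122 left.
May 2049 has 31 days: 122 − 31 = 91 left.
April 2049 has 30 days: 91 − 30 = 61 left.
March 2049 has 31 days: 61 − 31 = 30 left.
February 2049 has 28 days (2049 is not a leap year): 30 − 28 = 2 left.
January 2049 has 31 days; 31 − 2 = 29 → January 29, 2049.
Counting back 600 days from January 29, 2049:
Going back 29 days from January 29, 2049 reaches the end of the previous month; 600 − 29 = 571 left.
December 2048 has 31 days: 571 − 31 = 540 left.
November 2048 has 30 days: 540 − 30 = 510 left.
October 2048 has 31 days: 510 − 31 = 479 left.
September 2048 has 30 days: 479 − 30 = 449 left.
August 2048 has 31 days: 449 − 31 = 418 left.
July 2048 has 31 days: 418 − 31 = 387 left.
June 2048 has 30 days: 387 − 30 = 357 left.
May 2048 has 31 days: 357 − 31 = 326 left.
April 2048 has 30 days: 326 − 30 = 296 left.
March 2048 has 31 days: 296 − 31 = 265 left.
February 2048 has 29 days (2048 is a leap year): 265 − 29 = 236 left.
January 2048 has 31 days: 236 − 31 = 205 left.
December 2047 has 31 days: 205 − 31 = 174 left.
November 2047 has 30 days: 174 − 30 = 144 left.
October 2047 has 31 days: 144 − 31 = 113 left.
September 2047 has 30 days: 113 − 30 = 83 left.
August 2047 has 31 days: 83 − 31 = 52 left.
July 2047 has 31 days: 52 − 31 = 21 left.
June 2047 has 30 days; 30 − 21 = 9 → June 9, 2047.
Advancing 3 months from June 9, 2047:
month 6 + 3 = 9 → September 2047.
Day 9 is valid in September, giving September 9, 2047.
Advancing 24 weeks (= 168 days) from September 9, 2047:
September has 30 days, so 30 − 9 = 21 days remain after September 9, 2047; 168 − 21 = 147 left.
October 2047 has 31 days: 147 − 31 = 116 left.
November 2047 has 30 days: 116 − 30 = 86 left.
December 2047 has 31 days: 86 − 31 = 55 left.
January 2048 has 31 days: 55 − 31 = 24 left.
24 days into February 2048 → February 24, 2048.

February 24, 2048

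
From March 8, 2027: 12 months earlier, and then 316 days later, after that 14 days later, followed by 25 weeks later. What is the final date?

Counting back 12 months from March 8, 2027:
month 3 − 12 = -9, which is month 3 of year 2026 → March 2026.
Day 8 is valid in March, giving March 8, 2026.
Adding 316 days from March 8, 2026:
March has 31 days, so 31 − 8 = 23 days remain after March 8, 2026; 316 − 23 = 293 left.
April 2026 has 30 days: 293 − 30 = 263 left.
May 2026 has 31 days: 263 − 31 = 232 left.
June 2026 has 30 days: 232 − 30 = 202 left.
July 2026 has 31 days: 202 − 31 = 171 left.
August 2026 has 31 days: 171 − 31 = 140 left.
September 2026 has 30 days: 140 − 30 = 110 left.
October 2026 has 31 days: 110 − 31 = 79 left.
November 2026 has 30 days: 79 − 30 = 49 left.
December 2026 has 31 days: 49 − 31 = 18 left.
18 days into January 2027 → January 18, 2027.
Adding 14 days from January 18, 2027:
January has 31 days, so 31 − 18 = 13 days remain after January 18, 2027; 14 − 13 = 1 left.
1 day into February 2027 → February 1, 2027.
Counting forward 25 weeks (= 175 days) from February 1, 2027:
February has 28 days, so 28 − 1 = 27 days remain after February 1, 2027; 175 − 27 = 148 left.
March 2027 has 31 days: 148 − 31 = 117 left.
April 2027 has 30 days: 117 − 30 = 87 left.
May 2027 has 31 days: 87 − 31 = 56 left.
June 2027 has 30 days: 56 − 30 = 26 left.
26 days into July 2027 → July 26, 2027.

July 26, 2027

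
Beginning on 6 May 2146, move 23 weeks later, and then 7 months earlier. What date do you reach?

March 14, 2146

Adding 23 weeks (= 161 days) from May 6, 2146:
May has 31 days, so 31 − 6 = 25 days remain after May 6, 2146; 161 − 25 = 136 left.
June 2146 has 30 days: 136 − 30 = 106 left.
July 2146 has 31 days: 106 − 31 = 75 left.
August 2146 has 31 days: 75 − 31 = 44 left.
September 2146 has 30 days: 44 − 30 = 14 left.
14 days into October 2146 → October 14, 2146.
Subtracting 7 months from October 14, 2146:
month 10 − 7 = 3 → March 2146.
Day 14 is valid in March, giving March 14, 2146.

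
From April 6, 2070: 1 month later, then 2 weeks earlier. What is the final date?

April 22, 2070

Counting forward 1 month from April 6, 2070:
month 4 + 1 = 5 → May 2070.
Day 6 is valid in May, giving May 6, 2070.
Counting back 2 weeks (= 14 days) from May 6, 2070:
Going back 6 days from May 6, 2070 reaches the end of the previous month; 14 − 6 = 8 left.
April 2070 has 30 days; 30 − 8 = 22 → April 22, 2070.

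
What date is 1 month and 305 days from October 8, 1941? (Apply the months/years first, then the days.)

September 9, 1942

Counting forward 1 month and 305 days from October 8, 1941: first the month/year part, then the days.
month 10 + 1 = 11 → November 1941.
Day 8 is valid in November, giving November 8, 1941.
Now add 305 days from November 8, 1941.
November has 30 days, so 30 − 8 = 22 days remain after November 8, 1941; 305 − 22 = 283 left.
December 1941 has 31 days: 283 − 31 = 252 left.
January 1942 has 31 days: 252 − 31 = 221 left.
February 1942 has 28 days (1942 is not a leap year): 221 − 28 = 193 left.
March 1942 has 31 days: 193 − 31 = 162 left.
April 1942 has 30 days: 162 − 30 = 132 left.
May 1942 has 31 days: 132 − 31 = 101 left.
June 1942 has 30 days: 101 − 30 = 71 left.
July 1942 has 31 days: 71 − 31 = 40 left.
August 1942 has 31 days: 40 − 31 = 9 left.
9 days into September 1942 → September 9, 1942.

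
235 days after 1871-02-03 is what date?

Advancing 235 days from February 3, 1871.
February has 28 days, so 28 − 3 = 25 days remain after February 3, 1871; 235 − 25 = 210 left.
March 1871 has 31 days: 210 − 31 = 179 left.
April 1871 has 30 days: 179 − 30 = 149 left.
May 1871 has 31 days: 149 − 31 = 118 left.
June 1871 has 30 days: 118 − 30 = 88 left.
July 1871 has 31 days: 88 − 31 = 57 left.
August 1871 has 31 days: 57 − 31 = 26 left.
26 days into September 1871 → September 26, 1871.

September 26, 1871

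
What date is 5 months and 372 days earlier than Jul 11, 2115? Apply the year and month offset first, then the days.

February 4, 2114

Going back 5 months and 372 days from July 11, 2115: first the month/year part, then the days.
month 7 − 5 = 2 → February 2115.
Day 11 is valid in February, giving February 11, 2115.
Now subtract 372 days from February 11, 2115.
Going back 11 days from February 11, 2115 reaches the end of the previous month; 372 − 11 = 361 left.
January 2115 has 31 days: 361 − 31 = 330 left.
December 2114 has 31 days: 330 − 31 = 299 left.
November 2114 has 30 days: 299 − 30 = 269 left.
October 2114 has 31 days: 269 − 31 = 238 left.
September 2114 has 30 days: 238 − 30 = 208 left.
August 2114 has 31 days: 208 − 31 = 177 left.
July 2114 has 31 days: 177 − 31 = 146 left.
June 2114 has 30 days: 146 − 30 = 116 left.
May 2114 has 31 days: 116 − 31 = 85 left.
April 2114 has 30 days: 85 − 30 = 55 left.
March 2114 has 31 days: 55 − 31 = 24 left.
February 2114 has 28 days; 28 − 24 = 4 → February 4, 2114.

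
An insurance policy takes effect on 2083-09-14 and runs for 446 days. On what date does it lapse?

Counting forward 446 days from September 14, 2083.
September has 30 days, so 30 − 14 = 16 days remain after September 14, 2083; 446 − 16 = 430 left.
October 2083 has 31 days: 430 − 31 = 399 left.
November 2083 has 30 days: 399 − 30 = 369 left.
December 2083 has 31 days: 369 − 31 = 338 left.
January 2084 has 31 days: 338 − 31 = 307 left.
February 2084 has 29 days (2084 is a leap year): 307 − 29 = 278 left.
March 2084 has 31 days: 278 − 31 = 247 left.
April 2084 has 30 days: 247 − 30 = 217 left.
May 2084 has 31 days: 217 − 31 = 186 left.
June 2084 has 30 days: 186 − 30 = 156 left.
July 2084 has 31 days: 156 − 31 = 125 left.
August 2084 has 31 days: 125 − 31 = 94 left.
September 2084 has 30 days: 94 − 30 = 64 left.
October 2084 has 31 days: 64 − 31 = 33 left.
November 2084 has 30 days: 33 − 30 = 3 left.
3 days into December 2084 → December 3, 2084.

December 3, 2084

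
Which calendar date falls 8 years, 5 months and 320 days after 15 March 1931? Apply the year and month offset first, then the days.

June 30, 1940

Adding 8 years, 5 months and 320 days from March 15, 1931: first the month/year part, then the days.
+8 years → 1939; month 3 + 5 = 8 → August 1939.
Day 15 is valid in August, giving August 15, 1939.
Now add 320 days from August 15, 1939.
August has 31 days, so 31 − 15 = 16 days remain after August 15, 1939; 320 − 16 = 304 left.
September 1939 has 30 days: 304 − 30 = 274 left.
October 1939 has 31 days: 274 − 31 = 243 left.
November 1939 has 30 days: 243 − 30 = 213 left.
December 1939 has 31 days: 213 − 31 = 182 left.
January 1940 has 31 days: 182 − 31 = 151 left.
February 1940 has 29 days (1940 is a leap year): 151 − 29 = 122 left.
March 1940 has 31 days: 122 − 31 = 91 left.
April 1940 has 30 days: 91 − 30 = 61 left.
May 1940 has 31 days: 61 − 31 = 30 left.
30 days into June 1940 → June 30, 1940.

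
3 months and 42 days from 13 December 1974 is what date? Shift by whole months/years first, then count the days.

April 24, 1975

Counting forward 3 months and 42 days from December 13, 1974: first the month/year part, then the days.
month 12 + 3 = 15, which is month 3 of year 1975 → March 1975.
Day 13 is valid in March, giving March 13, 1975.
Now add 42 days from March 13, 1975.
March has 31 days, so 31 − 13 = 18 days remain after March 13, 1975; 42 − 18 = 24 left.
24 days into April 1975 → April 24, 1975.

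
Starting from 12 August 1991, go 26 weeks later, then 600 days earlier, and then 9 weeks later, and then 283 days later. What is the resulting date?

June 1, 1991

Counting forward 26 weeks (= 182 days) from August 12, 1991:
August has 31 days, so 31 − 12 = 19 days remain after August 12, 1991; 182 − 19 = 163 left.
September 1991 has 30 days: 163 − 30 = 133 left.
October 1991 has 31 days: 133 − 31 = 102 left.
November 1991 has 30 days: 102 − 30 = 72 left.
December 1991 has 31 days: 72 − 31 = 41 left.
January 1992 has 31 days: 41 − 31 = 10 left.
10 days into February 1992 → February 10, 1992.
Going back 600 days from February 10, 1992:
Going back 10 days from February 10, 1992 reaches the end of the previous month; 600 − 10 = 590 left.
January 1992 has 31 days: 590 − 31 = 559 left.
December 1991 has 31 days: 559 − 31 = 528 left.
November 1991 has 30 days: 528 − 30 = 498 left.
October 1991 has 31 days: 498 − 31 = 467 left.
September 1991 has 30 days: 467 − 30 = 437 left.
August 1991 has 31 days: 437 − 31 = 406 left.
July 1991 has 31 days: 406 − 31 = 375 left.
June 1991 has 30 days: 375 − 30 = 345 left.
May 1991 has 31 days: 345 − 31 = 314 left.
April 1991 has 30 days: 314 − 30 = 284 left.
March 1991 has 31 days: 284 − 31 = 253 left.
February 1991 has 28 days (1991 is not a leap year): 253 − 28 = 225 left.
January 1991 has 31 days: 225 − 31 = 194 left.
December 1990 has 31 days: 194 − 31 = 163 left.
November 1990 has 30 days: 163 − 30 = 133 left.
October 1990 has 31 days: 133 − 31 = 102 left.
September 1990 has 30 days: 102 − 30 = 72 left.
August 1990 has 31 days: 72 − 31 = 41 left.
July 1990 has 31 days: 41 − 31 = 10 left.
June 1990 has 30 days; 30 − 10 = 20 → June 20, 1990.
Counting forward 9 weeks (= 63 days) from June 20, 1990:
June has 30 days, so 30 − 20 = 10 days remain after June 20, 1990; 63 − 10 = 53 left.
July 1990 has 31 days: 53 − 31 = 22 left.
22 days into August 1990 → August 22, 1990.
Adding 283 days from August 22, 1990:
August has 31 days, so 31 − 22 = 9 days remain after August 22, 1990; 283 − 9 = 274 left.
September 1990 has 30 days: 274 − 30 = 244 left.
October 1990 has 31 days: 244 − 31 = 213 left.
November 1990 has 30 days: 213 − 30 = 183 left.
December 1990 has 31 days: 183 − 31 = 152 left.
January 1991 has 31 days: 152 − 31 = 121 left.
February 1991 has 28 days (1991 is not a leap year): 121 − 28 = 93 left.
March 1991 has 31 days: 93 − 31 = 62 left.
April 1991 has 30 days: 62 − 30 = 32 left.
May 1991 has 31 days: 32 − 31 = 1 left.
1 day into June 1991 → June 1, 1991.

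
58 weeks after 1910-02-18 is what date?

Advancing 58 weeks = 406 days from February 18, 1910.
February has 28 days, so 28 − 18 = 10 days remain after February 18, 1910; 406 − 10 = 396 left.
March 1910 has 31 days: 396 − 31 = 365 left.
April 1910 has 30 days: 365 − 30 = 335 left.
May 1910 has 31 days: 335 − 31 = 304 left.
June 1910 has 30 days: 304 − 30 = 274 left.
July 1910 has 31 days: 274 − 31 = 243 left.
August 1910 has 31 days: 243 − 31 = 212 left.
September 1910 has 30 days: 212 − 30 = 182 left.
October 1910 has 31 days: 182 − 31 = 151 left.
November 1910 has 30 days: 151 − 30 = 121 left.
December 1910 has 31 days: 121 − 31 = 90 left.
January 1911 has 31 days: 90 − 31 = 59 left.
February 1911 has 28 days (1911 is not a leap year): 59 − 28 = 31 left.
31 days into March 1911 → March 31, 1911.

March 31, 1911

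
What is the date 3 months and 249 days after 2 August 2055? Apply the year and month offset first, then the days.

July 8, 2056

Advancing 3 months and 249 days from August 2, 2055: first the month/year part, then the days.
month 8 + 3 = 11 → November 2055.
Day 2 is valid in November, giving November 2, 2055.
Now add 249 days from November 2, 2055.
November has 30 days, so 30 − 2 = 28 days remain after November 2, 2055; 249 − 28 = 221 left.
December 2055 has 31 days: 221 − 31 = 190 left.
January 2056 has 31 days: 190 − 31 = 159 left.
February 2056 has 29 days (2056 is a leap year): 159 − 29 = 130 left.
March 2056 has 31 days: 130 − 31 = 99 left.
April 2056 has 30 days: 99 − 30 = 69 left.
May 2056 has 31 days: 69 − 31 = 38 left.
June 2056 has 30 days: 38 − 30 = 8 left.
8 days into July 2056 → July 8, 2056.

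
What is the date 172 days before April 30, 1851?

November 9, 1850

Subtracting 172 days from April 30, 1851.
Going back 30 days from April 30, 1851 reaches the end of the previous month; 172 − 30 = 142 left.
March 1851 has 31 days: 142 − 31 = 111 left.
February 1851 has 28 days (1851 is not a leap year): 111 − 28 = 83 left.
January 1851 has 31 days: 83 − 31 = 52 left.
December 1850 has 31 days: 52 − 31 = 21 left.
November 1850 has 30 days; 30 − 21 = 9 → November 9, 1850.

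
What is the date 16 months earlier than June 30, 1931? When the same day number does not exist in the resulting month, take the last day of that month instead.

February 28, 1930

Going back 16 months from June 30, 1931.
month 6 − 16 = -10, which is month 2 of year 1930 → February 1930.
February 1930 has only 28 days (1930 is not a leap year — relevant if February), and the start was day 30, so the date clamps to February 28, 1930.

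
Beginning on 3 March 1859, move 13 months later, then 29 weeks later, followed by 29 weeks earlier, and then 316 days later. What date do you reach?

Adding 13 months from March 3, 1859:
month 3 + 13 = 16, which is month 4 of year 1860 → April 1860.
Day 3 is valid in April, giving April 3, 1860.
Adding 29 weeks (= 203 days) from April 3, 1860:
April has 30 days, so 30 − 3 = 27 days remain after April 3, 1860; 203 − 27 = 176 left.
May 1860 has 31 days: 176 − 31 = 145 left.
June 1860 has 30 days: 145 − 30 = 115 left.
July 1860 has 31 days: 115 − 31 = 84 left.
August 1860 has 31 days: 84 − 31 = 53 left.
September 1860 has 30 days: 53 − 30 = 23 left.
23 days into October 1860 → October 23, 1860.
Subtracting 29 weeks (= 203 days) from October 23, 1860:
Going back 23 days from October 23, 1860 reaches the end of the previous month; 203 − 23 = 180 left.
September 1860 has 30 days: 180 − 30 = 150 left.
August 1860 has 31 days: 150 − 31 = 119 left.
July 1860 has 31 days: 119 − 31 = 88 left.
June 1860 has 30 days: 88 − 30 = 58 left.
May 1860 has 31 days: 58 − 31 = 27 left.
April 1860 has 30 days; 30 − 27 = 3 → April 3, 1860.
Counting forward 316 days from April 3, 1860:
April has 30 days, so 30 − 3 = 27 days remain after April 3, 1860; 316 − 27 = 289 left.
May 1860 has 31 days: 289 − 31 = 258 left.
June 1860 has 30 days: 258 − 30 = 228 left.
July 1860 has 31 days: 228 − 31 = 197 left.
August 1860 has 31 days: 197 − 31 = 166 left.
September 1860 has 30 days: 166 − 30 = 136 left.
October 1860 has 31 days: 136 − 31 = 105 left.
November 1860 has 30 days: 105 − 30 = 75 left.
December 1860 has 31 days: 75 − 31 = 44 left.
January 1861 has 31 days: 44 − 31 = 13 left.
13 days into February 1861 → February 13, 1861.

February 13, 1861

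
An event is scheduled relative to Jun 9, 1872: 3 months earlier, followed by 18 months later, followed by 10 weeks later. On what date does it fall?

November 18, 1873

Counting back 3 months from June 9, 1872:
month 6 − 3 = 3 → March 1872.
Day 9 is valid in March, giving March 9, 1872.
Counting forward 18 months from March 9, 1872:
month 3 + 18 = 21, which is month 9 of year 1873 → September 1873.
Day 9 is valid in September, giving September 9, 1873.
Adding 10 weeks (= 70 days) from September 9, 1873:
September has 30 days, so 30 − 9 = 21 days remain after September 9, 1873; 70 − 21 = 49 left.
October 1873 has 31 days: 49 − 31 = 18 left.
18 days into November 1873 → November 18, 1873.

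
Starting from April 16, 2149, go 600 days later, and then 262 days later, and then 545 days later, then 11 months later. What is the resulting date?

Advancing 600 days from April 16, 2149:
April has 30 days, so 30 − 16 = 14 days remain after April 16, 2149; 600 − 14 = 586 left.
May 2149 has 31 days: 586 − 31 = 555 left.
June 2149 has 30 days: 555 − 30 = 525 left.
July 2149 has 31 days: 525 − 31 = 494 left.
August 2149 has 31 days: 494 − 31 = 463 left.
September 2149 has 30 days: 463 − 30 = 433 left.
October 2149 has 31 days: 433 − 31 = 402 left.
November 2149 has 30 days: 402 − 30 = 372 left.
December 2149 has 31 days: 372 − 31 = 341 left.
January 2150 has 31 days: 341 − 31 = 310 left.
February 2150 has 28 days (2150 is not a leap year): 310 − 28 = 282 left.
March 2150 has 31 days: 282 − 31 = 251 left.
April 2150 has 30 days: 251 − 30 = 221 left.
May 2150 has 31 days: 221 − 31 = 190 left.
June 2150 has 30 days: 190 − 30 = 160 left.
July 2150 has 31 days: 160 − 31 = 129 left.
August 2150 has 31 days: 129 − 31 = 98 left.
September 2150 has 30 days: 98 − 30 = 68 left.
October 2150 has 31 days: 68 − 31 = 37 left.
November 2150 has 30 days: 37 − 30 = 7 left.
7 days into December 2150 → December 7, 2150.
Advancing 262 days from December 7, 2150:
December has 31 days, so 31 − 7 = 24 days remain after December 7, 2150; 262 − 24 = 238 left.
January 2151 has 31 days: 238 − 31 = 207 left.
February 2151 has 28 days (2151 is not a leap year): 207 − 28 = 179 left.
March 2151 has 31 days: 179 − 31 = 148 left.
April 2151 has 30 days: 148 − 30 = 118 left.
May 2151 has 31 days: 118 − 31 = 87 left.
June 2151 has 30 days: 87 − 30 = 57 left.
July 2151 has 31 days: 57 − 31 = 26 left.
26 days into August 2151 → August 26, 2151.
Advancing 545 days from August 26, 2151:
August has 31 days, so 31 − 26 = 5 days remain after August 26, 2151; 545 − 5 = 540 left.
September 2151 has 30 days: 540 − 30 = 510 left.
October 2151 has 31 days: 510 − 31 = 479 left.
November 2151 has 30 days: 479 − 30 = 449 left.
December 2151 has 31 days: 449 − 31 = 418 left.
January 2152 has 31 days: 418 − 31 = 387 left.
February 2152 has 29 days (2152 is a leap year): 387 − 29 = 358 left.
March 2152 has 31 days: 358 − 31 = 327 left.
April 2152 has 30 days: 327 − 30 = 297 left.
May 2152 has 31 days: 297 − 31 = 266 left.
June 2152 has 30 days: 266 − 30 = 236 left.
July 2152 has 31 days: 236 − 31 = 205 left.
August 2152 has 31 days: 205 − 31 = 174 left.
September 2152 has 30 days: 174 − 30 = 144 left.
October 2152 has 31 days: 144 − 31 = 113 left.
November 2152 has 30 days: 113 − 30 = 83 left.
December 2152 has 31 days: 83 − 31 = 52 left.
January 2153 has 31 days: 52 − 31 = 21 left.
21 days into February 2153 → February 21, 2153.
Counting forward 11 months from February 21, 2153:
month 2 + 11 = 13, which is month 1 of year 2154 → January 2154.
Day 21 is valid in January, giving January 21, 2154.

January 21, 2154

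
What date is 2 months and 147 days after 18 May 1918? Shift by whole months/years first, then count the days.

Adding 2 months and 147 days from May 18, 1918: first the month/year part, then the days.
month 5 + 2 = 7 → July 1918.
Day 18 is valid in July, giving July 18, 1918.
Now add 147 days from July 18, 1918.
July has 31 days, so 31 − 18 = 13 days remain after July 18, 1918; 147 − 13 = 134 left.
August 1918 has 31 days: 134 − 31 = 103 left.
September 1918 has 30 days: 103 − 30 = 73 left.
October 1918 has 31 days: 73 − 31 = 42 left.
November 1918 has 30 days: 42 − 30 = 12 left.
12 days into December 1918 → December 12, 1918.

December 12, 1918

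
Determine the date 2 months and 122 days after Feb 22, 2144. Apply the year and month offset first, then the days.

Adding 2 months and 122 days from February 22, 2144: first the month/year part, then the days.
month 2 + 2 = 4 → April 2144.
Day 22 is valid in April, giving April 22, 2144.
Now add 122 days from April 22, 2144.
April has 30 days, so 30 − 22 = 8 days remain after April 22, 2144; 122 − 8 = 114 left.
May 2144 has 31 days: 114 − 31 = 83 left.
June 2144 has 30 days: 83 − 30 = 53 left.
July 2144 has 31 days: 53 − 31 = 22 left.
22 days into August 2144 → August 22, 2144.

August 22, 2144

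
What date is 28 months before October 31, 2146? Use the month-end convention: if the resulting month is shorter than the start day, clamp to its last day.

June 30, 2144

Counting back 28 months from October 31, 2146.
month 10 − 28 = -18, which is month 6 of year 2144 → June 2144.
June 2144 has only 30 days and the start was day 31, so the date clamps to June 30, 2144.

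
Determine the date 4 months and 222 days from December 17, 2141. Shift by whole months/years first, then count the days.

Counting forward 4 months and 222 days from December 17, 2141: first the month/year part, then the days.
month 12 + 4 = 16, which is month 4 of year 2142 → April 2142.
Day 17 is valid in April, giving April 17, 2142.
Now add 222 days from April 17, 2142.
April has 30 days, so 30 − 17 = 13 days remain after April 17, 2142; 222 − 13 = 209 left.
May 2142 has 31 days: 209 − 31 = 178 left.
June 2142 has 30 days: 178 − 30 = 148 left.
July 2142 has 31 days: 148 − 31 = 117 left.
August 2142 has 31 days: 117 − 31 = 86 left.
September 2142 has 30 days: 86 − 30 = 56 left.
October 2142 has 31 days: 56 − 31 = 25 left.
25 days into November 2142 → November 25, 2142.

November 25, 2142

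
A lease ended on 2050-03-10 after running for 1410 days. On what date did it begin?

Counting back 1410 days from March 10, 2050.
Going back 10 days from March 10, 2050 reaches the end of the previous month; 1410 − 10 = 1400 left.
February 2050 has 28 days (2050 is not a leap year): 1400 − 28 = 1372 left.
January 2050 has 31 days: 1372 − 31 = 1341 left.
December 2049 has 31 days: 1341 − 31 = 1310 left.
November 2049 has 30 days: 1310 − 30 = 1280 left.
October 2049 has 31 days: 1280 − 31 = 1249 left.
September 2049 has 30 days: 1249 − 30 = 1219 left.
August 2049 has 31 days: 1219 − 31 = 1188 left.
July 2049 has 31 days: 1188 − 31 = 1157 left.
June 2049 has 30 days: 1157 − 30 = 1127 left.
May 2049 has 31 days: 1127 − 31 = 1096 left.
April 2049 has 30 days: 1096 − 30 = 1066 left.
March 2049 has 31 days: 1066 − 31 = 1035 left.
February 2049 has 28 days (2049 is not a leap year): 1035 − 28 = 1007 left.
January 2049 has 31 days: 1007 − 31 = 976 left.
December 2048 has 31 days: 976 − 31 = 945 left.
November 2048 has 30 days: 945 − 30 = 915 left.
October 2048 has 31 days: 915 − 31 = 884 left.
September 2048 has 30 days: 884 − 30 = 854 left.
August 2048 has 31 days: 854 − 31 = 823 left.
July 2048 has 31 days: 823 − 31 = 792 left.
June 2048 has 30 days: 792 − 30 = 762 left.
May 2048 has 31 days: 762 − 31 = 731 left.
April 2048 has 30 days: 731 − 30 = 701 left.
March 2048 has 31 days: 701 − 31 = 670 left.
February 2048 has 29 days (2048 is a leap year): 670 − 29 = 641 left.
January 2048 has 31 days: 641 − 31 = 610 left.
December 2047 has 31 days: 610 − 31 = 579 left.
November 2047 has 30 days: 579 − 30 = 549 left.
October 2047 has 31 days: 549 − 31 = 518 left.
September 2047 has 30 days: 518 − 30 = 488 left.
August 2047 has 31 days: 488 − 31 = 457 left.
July 2047 has 31 days: 457 − 31 = 426 left.
June 2047 has 30 days: 426 − 30 = 396 left.
May 2047 has 31 days: 396 − 31 = 365 left.
April 2047 has 30 days: 365 − 30 = 335 left.
March 2047 has 31 days: 335 − 31 = 304 left.
February 2047 has 28 days (2047 is not a leap year): 304 − 28 = 276 left.
January 2047 has 31 days: 276 − 31 = 245 left.
December 2046 has 31 days: 245 − 31 = 214 left.
November 2046 has 30 days: 214 − 30 = 184 left.
October 2046 has 31 days: 184 − 31 = 153 left.
September 2046 has 30 days: 153 − 30 = 123 left.
August 2046 has 31 days: 123 − 31 = 92 left.
July 2046 has 31 days: 92 − 31 = 61 left.
June 2046 has 30 days: 61 − 30 = 31 left.
May 2046 has 31 days: 31 − 31 = 0 left.
April 2046 has 30 days; 30 − 0 = 30 → April 30, 2046.

April 30, 2046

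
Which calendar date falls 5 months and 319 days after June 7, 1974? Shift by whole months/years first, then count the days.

Adding 5 months and 319 days from June 7, 1974: first the month/year part, then the days.
month 6 + 5 = 11 → November 1974.
Day 7 is valid in November, giving November 7, 1974.
Now add 319 days from November 7, 1974.
November has 30 days, so 30 − 7 = 23 days remain after November 7, 1974; 319 − 23 = 296 left.
December 1974 has 31 days: 296 − 31 = 265 left.
January 1975 has 31 days: 265 − 31 = 234 left.
February 1975 has 28 days (1975 is not a leap year): 234 − 28 = 206 left.
March 1975 has 31 days: 206 − 31 = 175 left.
April 1975 has 30 days: 175 − 30 = 145 left.
May 1975 has 31 days: 145 − 31 = 114 left.
June 1975 has 30 days: 114 − 30 = 84 left.
July 1975 has 31 days: 84 − 31 = 53 left.
August 1975 has 31 days: 53 − 31 = 22 left.
22 days into September 1975 → September 22, 1975.

September 22, 1975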